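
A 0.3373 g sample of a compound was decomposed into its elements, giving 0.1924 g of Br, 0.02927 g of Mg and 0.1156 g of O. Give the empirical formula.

Moles — Br: 0.1924 / 79.90 = 0.002408 mol; Mg: 0.02927 / 24.31 = 0.001204 mol; O: 0.1156 / 16.00 = 0.007225 mol
Smallest is Mg at 0.001204 mol; normalising gives Br 2.000, Mg 1.000, O 6.001
→ Br2MgO6

Br2MgO6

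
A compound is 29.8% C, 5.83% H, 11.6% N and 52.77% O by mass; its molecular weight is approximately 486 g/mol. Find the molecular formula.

C12H28N4O16

Assume 100 g: 29.8 g C, 5.83 g H, 11.6 g N, 52.77 g O.
Moles — C: 29.8 / 12.01 = 2.481 mol; H: 5.83 / 1.008 = 5.784 mol; N: 11.6 / 14.01 = 0.828 mol; O: 52.77 / 16.00 = 3.298 mol
Smallest is N at 0.828 mol; normalising gives C 2.997, H 6.985, N 1.000, O 3.983
Ratio ≈ 3:7:1:4, so the empirical formula is C3H7NO4
Empirical-formula mass = 121.10 g/mol
n = 486 / 121.10 = 4.01 ≈ 4
Molecular formula = (C3H7NO4)×4 = C12H28N4O16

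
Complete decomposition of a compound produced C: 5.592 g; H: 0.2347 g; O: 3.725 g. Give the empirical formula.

C2HO

C: 5.592 g ÷ 12.01 g/mol = 0.4656 mol
H: 0.2347 g ÷ 1.008 g/mol = 0.2328 mol
O: 3.725 g ÷ 16.00 g/mol = 0.2328 mol
Ratios (÷ 0.2328): C 2.000, H 1.000, O 1.000
Ratio ≈ 2:1:1, so the empirical formula is C2HO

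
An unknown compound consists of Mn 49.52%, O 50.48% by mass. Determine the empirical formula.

Assume 100 g: 49.52 g Mn, 50.48 g O.
Mn: 49.52 g ÷ 54.94 g/mol = 0.9013 mol
O: 50.48 g ÷ 16.00 g/mol = 3.155 mol
Divide by the smallest (0.9013 mol Mn): Mn 1.000, O 3.500
Scaling by 2: Mn 2.00, O 7.00 → Mn2O7

Mn2O7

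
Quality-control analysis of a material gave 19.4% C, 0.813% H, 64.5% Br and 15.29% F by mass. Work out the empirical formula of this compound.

C2HBrF

Assume 100 g: 19.4 g C, 0.813 g H, 64.5 g Br, 15.29 g F.
Moles — C: 19.4 / 12.01 = 1.615 mol; H: 0.813 / 1.008 = 0.8065 mol; Br: 64.5 / 79.90 = 0.8073 mol; F: 15.29 / 19.00 = 0.8047 mol
Ratios (÷ 0.8047): C 2.007, H 1.002, Br 1.003, F 1.000
→ C2HBrF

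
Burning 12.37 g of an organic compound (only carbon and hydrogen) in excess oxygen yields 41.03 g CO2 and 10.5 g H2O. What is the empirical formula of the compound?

mol C = 41.03 / 44.01 = 0.9323; mass C = 0.9323 × 12.01 = 11.20 g
mol H = 2 × (10.5 / 18.02) = 1.165; mass H = 1.165 × 1.008 = 1.175 g
Ratios (÷ 0.9323): C 1.000, H 1.250
Scaling by 4: C 4.00, H 5.00 → C4H5

C4H5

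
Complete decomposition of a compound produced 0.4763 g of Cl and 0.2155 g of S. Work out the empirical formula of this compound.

Cl: 0.4763 g ÷ 35.45 g/mol = 0.01344 mol
S: 0.2155 g ÷ 32.07 g/mol = 0.00672 mol
Ratios (÷ 0.00672): Cl 1.999, S 1.000
Ratio ≈ 2:1, so the empirical formula is Cl2S

Cl2S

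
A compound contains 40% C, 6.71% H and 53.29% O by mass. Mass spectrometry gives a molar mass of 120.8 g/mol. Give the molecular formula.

Assume 100 g: 40 g C, 6.71 g H, 53.29 g O.
n(C) = 40/12.01 = 3.331, n(H) = 6.71/1.008 = 6.657, n(O) = 53.29/16.00 = 3.331
Ratios (÷ 3.331): C 1.000, H 1.999, O 1.000
≈ 1:2:1 → CH2O
Empirical-formula mass = 30.03 g/mol
n = 120.8 / 30.03 = 4.02 ≈ 4
Molecular formula = (CH2O)×4 = C4H8O4

C4H8O4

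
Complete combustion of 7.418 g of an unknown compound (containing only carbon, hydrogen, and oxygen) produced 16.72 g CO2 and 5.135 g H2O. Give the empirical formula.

mol C = 16.72 / 44.01 = 0.3799; mass C = 0.3799 × 12.01 = 4.563 g
mol H = 2 × (5.135 / 18.02) = 0.5699; mass H = 0.5699 × 1.008 = 0.5745 g
mass O = 7.418 − (5.137) = 2.281 g → mol O = 0.1425
Divide by the smallest (0.1425 mol O): C 2.665, H 3.998, O 1.000
Multiply by 3: C 8.00, H 11.99, O 3.00 → C8H12O3

C8H12O3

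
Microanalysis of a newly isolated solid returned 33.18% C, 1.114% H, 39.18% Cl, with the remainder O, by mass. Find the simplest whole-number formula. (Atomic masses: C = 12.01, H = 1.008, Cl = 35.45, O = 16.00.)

C5H2Cl2O3

Assume 100 g: 33.18 g C, 1.114 g H, 39.18 g Cl, 26.526 g O.
C: 33.18 g ÷ 12.01 g/mol = 2.763 mol
H: 1.114 g ÷ 1.008 g/mol = 1.105 mol
Cl: 39.18 g ÷ 35.45 g/mol = 1.105 mol
O: 26.526 g ÷ 16.00 g/mol = 1.658 mol
Smallest is H at 1.105 mol; normalising gives C 2.500, H 1.000, Cl 1.000, O 1.500
×2: C 5.00, H 2.00, Cl 2.00, O 3.00 → C5H2Cl2O3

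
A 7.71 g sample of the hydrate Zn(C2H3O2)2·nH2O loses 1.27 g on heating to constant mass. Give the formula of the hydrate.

Zn(C2H3O2)2·2H2O

Mass of anhydrous Zn(C2H3O2)2 = 7.71 − 1.27 = 6.44 g
mol H2O = 1.27 / 18.02 = 0.07048
Molar mass of Zn(C2H3O2)2 = 183.47 g/mol → mol Zn(C2H3O2)2 = 6.44 / 183.47 = 0.0351
n = 0.07048 / 0.0351 = 2.01 ≈ 2 → Zn(C2H3O2)2·2H2O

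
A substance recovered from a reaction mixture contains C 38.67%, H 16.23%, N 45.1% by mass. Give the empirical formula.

Assume 100 g: 38.67 g C, 16.23 g H, 45.1 g N.
C: 38.67 g ÷ 12.01 g/mol = 3.22 mol
H: 16.23 g ÷ 1.008 g/mol = 16.1 mol
N: 45.1 g ÷ 14.01 g/mol = 3.219 mol
Smallest is N at 3.219 mol; normalising gives C 1.000, H 5.002, N 1.000
≈ 1:5:1 → CH5N

CH5N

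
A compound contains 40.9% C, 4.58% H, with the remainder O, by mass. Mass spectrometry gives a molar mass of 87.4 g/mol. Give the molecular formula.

C3H4O3

Assume 100 g: 40.9 g C, 4.58 g H, 54.52 g O.
C: 40.9 g ÷ 12.01 g/mol = 3.405 mol
H: 4.58 g ÷ 1.008 g/mol = 4.544 mol
O: 54.52 g ÷ 16.00 g/mol = 3.408 mol
Ratios (÷ 3.405): C 1.000, H 1.334, O 1.001
Multiply by 3: C 3.00, H 4.00, O 3.00 → C3H4O3
Empirical-formula mass = 88.06 g/mol
n = 87.4 / 88.06 = 0.99 ≈ 1
Molecular formula = empirical formula = C3H4O3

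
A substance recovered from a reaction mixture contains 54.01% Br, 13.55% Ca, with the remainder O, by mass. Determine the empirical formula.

Br2CaO6

Assume 100 g: 54.01 g Br, 13.55 g Ca, 32.44 g O.
n(Br) = 54.01/79.90 = 0.676, n(Ca) = 13.55/40.08 = 0.3381, n(O) = 32.44/16.00 = 2.027
Smallest is Ca at 0.3381 mol; normalising gives Br 1.999, Ca 1.000, O 5.997
Ratio ≈ 2:1:6, so the empirical formula is Br2CaO6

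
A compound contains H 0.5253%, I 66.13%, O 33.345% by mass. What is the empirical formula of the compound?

Assume 100 g: 0.5253 g H, 66.13 g I, 33.345 g O.
Moles — H: 0.5253 / 1.008 = 0.5211 mol; I: 66.13 / 126.90 = 0.5211 mol; O: 33.345 / 16.00 = 2.084 mol
Smallest is I at 0.5211 mol; normalising gives H 1.000, I 1.000, O 3.999
Ratio ≈ 1:1:4, so the empirical formula is HIO4

HIO4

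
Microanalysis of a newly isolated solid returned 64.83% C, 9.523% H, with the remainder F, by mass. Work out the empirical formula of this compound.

C4H7F

Assume 100 g: 64.83 g C, 9.523 g H, 25.647 g F.
n(C) = 64.83/12.01 = 5.398, n(H) = 9.523/1.008 = 9.447, n(F) = 25.647/19.00 = 1.35
Ratios (÷ 1.35): C 3.999, H 6.999, F 1.000
Ratio ≈ 4:7:1, so the empirical formula is C4H7F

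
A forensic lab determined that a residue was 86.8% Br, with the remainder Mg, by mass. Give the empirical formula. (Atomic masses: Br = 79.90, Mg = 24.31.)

Assume 100 g: 86.8 g Br, 13.2 g Mg.
n(Br) = 86.8/79.90 = 1.086, n(Mg) = 13.2/24.31 = 0.543
Divide by the smallest (0.543 mol Mg): Br 2.001, Mg 1.000
≈ 2:1 → Br2Mg

Br2Mg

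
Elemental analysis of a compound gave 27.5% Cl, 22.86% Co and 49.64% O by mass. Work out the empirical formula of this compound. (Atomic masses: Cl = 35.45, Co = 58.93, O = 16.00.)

Assume 100 g: 27.5 g Cl, 22.86 g Co, 49.64 g O.
Moles — Cl: 27.5 / 35.45 = 0.7757 mol; Co: 22.86 / 58.93 = 0.3879 mol; O: 49.64 / 16.00 = 3.103 mol
Smallest is Co at 0.3879 mol; normalising gives Cl 2.000, Co 1.000, O 7.998
Ratio ≈ 2:1:8, so the empirical formula is Cl2CoO8

Cl2CoO8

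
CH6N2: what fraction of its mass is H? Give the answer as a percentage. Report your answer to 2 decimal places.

Molar mass = 1(12.01) + 6(1.008) + 2(14.01) = 46.078 g/mol
Mass of H per mole = 6 × 1.008 = 6.048 g
% H = 6.048 / 46.078 × 100 = 13.13%

13.13%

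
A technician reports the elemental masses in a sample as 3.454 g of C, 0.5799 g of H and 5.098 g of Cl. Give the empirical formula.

Moles — C: 3.454 / 12.01 = 0.2876 mol; H: 0.5799 / 1.008 = 0.5753 mol; Cl: 5.098 / 35.45 = 0.1438 mol
Smallest is Cl at 0.1438 mol; normalising gives C 2.000, H 4.000, Cl 1.000
Ratio ≈ 2:4:1, so the empirical formula is C2H4Cl

C2H4Cl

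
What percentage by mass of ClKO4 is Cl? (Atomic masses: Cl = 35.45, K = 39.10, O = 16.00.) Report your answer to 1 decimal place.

Molar mass = 1(35.45) + 1(39.10) + 4(16.00) = 138.550 g/mol
Mass of Cl per mole = 1 × 35.45 = 35.450 g
% Cl = 35.450 / 138.550 × 100 = 25.6%

25.6%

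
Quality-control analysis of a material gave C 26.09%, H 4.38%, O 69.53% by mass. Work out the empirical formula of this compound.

Assume 100 g: 26.09 g C, 4.38 g H, 69.53 g O.
n(C) = 26.09/12.01 = 2.172, n(H) = 4.38/1.008 = 4.345, n(O) = 69.53/16.00 = 4.346
Divide by the smallest (2.172 mol C): C 1.000, H 2.000, O 2.000
→ CH2O2

CH2O2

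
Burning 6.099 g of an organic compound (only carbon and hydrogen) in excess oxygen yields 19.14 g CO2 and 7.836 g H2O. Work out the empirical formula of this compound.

mol C = 19.14 / 44.01 = 0.4349; mass C = 0.4349 × 12.01 = 5.223 g
mol H = 2 × (7.836 / 18.02) = 0.8697; mass H = 0.8697 × 1.008 = 0.8767 g
Divide by the smallest (0.4349 mol C): C 1.000, H 2.000
→ CH2

CH2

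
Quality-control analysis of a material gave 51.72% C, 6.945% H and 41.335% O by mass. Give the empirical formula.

C5H8O3

Assume 100 g: 51.72 g C, 6.945 g H, 41.335 g O.
n(C) = 51.72/12.01 = 4.306, n(H) = 6.945/1.008 = 6.89, n(O) = 41.335/16.00 = 2.583
Divide by the smallest (2.583 mol O): C 1.667, H 2.667, O 1.000
Scaling by 3: C 5.00, H 8.00, O 3.00 → C5H8O3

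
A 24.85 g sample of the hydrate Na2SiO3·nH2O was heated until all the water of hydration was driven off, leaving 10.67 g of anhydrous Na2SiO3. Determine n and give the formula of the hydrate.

Mass of water lost = 24.85 − 10.67 = 14.18 g → 14.18 / 18.02 = 0.7869 mol H2O
Molar mass of Na2SiO3 = 122.07 g/mol → mol Na2SiO3 = 10.67 / 122.07 = 0.08741
n = 0.7869 / 0.08741 = 9.00 ≈ 9 → Na2SiO3·9H2O

Na2SiO3·9H2O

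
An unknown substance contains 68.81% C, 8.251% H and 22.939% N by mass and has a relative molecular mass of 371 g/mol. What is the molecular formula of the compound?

Assume 100 g: 68.81 g C, 8.251 g H, 22.939 g N.
n(C) = 68.81/12.01 = 5.729, n(H) = 8.251/1.008 = 8.186, n(N) = 22.939/14.01 = 1.637
Ratios (÷ 1.637): C 3.499, H 4.999, N 1.000
Scaling by 2: C 7.00, H 10.00, N 2.00 → C7H10N2
Empirical-formula mass = 122.17 g/mol
n = 371 / 122.17 = 3.04 ≈ 3
Molecular formula = (C7H10N2)×3 = C21H30N6

C21H30N6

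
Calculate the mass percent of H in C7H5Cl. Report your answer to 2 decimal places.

Molar mass = 7(12.01) + 5(1.008) + 1(35.45) = 124.560 g/mol
Mass of H per mole = 5 × 1.008 = 5.040 g
% H = 5.040 / 124.560 × 100 = 4.05%

4.05%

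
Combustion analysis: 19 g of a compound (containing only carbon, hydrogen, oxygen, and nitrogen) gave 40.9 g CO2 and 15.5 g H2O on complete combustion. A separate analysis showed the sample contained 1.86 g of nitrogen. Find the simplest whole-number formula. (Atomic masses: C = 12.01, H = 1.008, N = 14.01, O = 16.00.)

mol C = 40.9 / 44.01 = 0.9293; mass C = 0.9293 × 12.01 = 11.16 g
mol H = 2 × (15.5 / 18.02) = 1.720; mass H = 1.720 × 1.008 = 1.734 g
mol N = 1.86 / 14.01 = 0.1328
mass O = 19 − (14.76) = 4.245 g → mol O = 0.2653
Divide by the smallest (0.1328 mol N): C 7.000, H 12.958, N 1.000, O 1.998
→ C7H13NO2

C7H13NO2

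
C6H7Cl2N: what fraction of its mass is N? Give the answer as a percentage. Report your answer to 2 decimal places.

Molar mass = 6(12.01) + 7(1.008) + 2(35.45) + 1(14.01) = 164.026 g/mol
Mass of N per mole = 1 × 14.01 = 14.010 g
% N = 14.010 / 164.026 × 100 = 8.54%

8.54%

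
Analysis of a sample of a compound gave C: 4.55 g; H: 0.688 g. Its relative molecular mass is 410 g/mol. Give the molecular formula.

C: 4.55 g ÷ 12.01 g/mol = 0.3789 mol
H: 0.688 g ÷ 1.008 g/mol = 0.6825 mol
Divide by the smallest (0.3789 mol C): C 1.000, H 1.802
Multiply by 5: C 5.00, H 9.01 → C5H9
Empirical-formula mass = 69.12 g/mol
n = 410 / 69.12 = 5.93 ≈ 6
Molecular formula = (C5H9)×6 = C30H54

C30H54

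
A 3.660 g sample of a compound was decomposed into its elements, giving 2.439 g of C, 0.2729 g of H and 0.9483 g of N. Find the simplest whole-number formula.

C3H4N

n(C) = 2.439/12.01 = 0.2031, n(H) = 0.2729/1.008 = 0.2707, n(N) = 0.9483/14.01 = 0.06769
Divide by the smallest (0.06769 mol N): C 3.000, H 4.000, N 1.000
Ratio ≈ 3:4:1, so the empirical formula is C3H4N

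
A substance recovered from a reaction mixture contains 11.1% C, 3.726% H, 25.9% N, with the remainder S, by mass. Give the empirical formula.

Assume 100 g: 11.1 g C, 3.726 g H, 25.9 g N, 59.274 g S.
n(C) = 11.1/12.01 = 0.9242, n(H) = 3.726/1.008 = 3.696, n(N) = 25.9/14.01 = 1.849, n(S) = 59.274/32.07 = 1.848
Ratios (÷ 0.9242): C 1.000, H 3.999, N 2.000, S 2.000
→ CH4N2S2

CH4N2S2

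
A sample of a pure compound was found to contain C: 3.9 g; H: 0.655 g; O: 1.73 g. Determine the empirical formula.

Moles — C: 3.9 / 12.01 = 0.3247 mol; H: 0.655 / 1.008 = 0.6498 mol; O: 1.73 / 16.00 = 0.1081 mol
Ratios (÷ 0.1081): C 3.003, H 6.010, O 1.000
≈ 3:6:1 → C3H6O

C3H6O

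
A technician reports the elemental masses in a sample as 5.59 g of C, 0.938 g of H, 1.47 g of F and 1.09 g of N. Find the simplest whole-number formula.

C6H12FN

Moles — C: 5.59 / 12.01 = 0.4654 mol; H: 0.938 / 1.008 = 0.9306 mol; F: 1.47 / 19.00 = 0.07737 mol; N: 1.09 / 14.01 = 0.0778 mol
Ratios (÷ 0.07737): C 6.016, H 12.028, F 1.000, N 1.006
Ratio ≈ 6:12:1:1, so the empirical formula is C6H12FN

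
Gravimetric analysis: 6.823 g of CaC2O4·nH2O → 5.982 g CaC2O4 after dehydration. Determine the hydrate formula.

Mass of water lost = 6.823 − 5.982 = 0.841 g → 0.841 / 18.02 = 0.04667 mol H2O
Molar mass of CaC2O4 = 128.10 g/mol → mol CaC2O4 = 5.982 / 128.10 = 0.0467
n = 0.04667 / 0.0467 = 1.00 ≈ 1 → CaC2O4·H2O

CaC2O4·H2O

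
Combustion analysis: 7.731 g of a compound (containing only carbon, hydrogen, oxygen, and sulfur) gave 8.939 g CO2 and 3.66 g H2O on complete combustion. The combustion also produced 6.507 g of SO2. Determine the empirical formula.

mol C = 8.939 / 44.01 = 0.2031; mass C = 0.2031 × 12.01 = 2.439 g
mol H = 2 × (3.66 / 18.02) = 0.4062; mass H = 0.4062 × 1.008 = 0.4095 g
mol S = 6.507 / 64.07 = 0.1016; mass S = 3.257 g
mass O = 7.731 − (6.106) = 1.625 g → mol O = 0.1016
Smallest is S at 0.1016 mol; normalising gives C 2.000, H 4.000, O 1.000, S 1.000
→ C2H4OS

C2H4OS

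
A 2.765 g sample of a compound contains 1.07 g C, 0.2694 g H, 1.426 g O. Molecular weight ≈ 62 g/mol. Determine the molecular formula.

C2H6O2

C: 1.07 g ÷ 12.01 g/mol = 0.08909 mol
H: 0.2694 g ÷ 1.008 g/mol = 0.2673 mol
O: 1.426 g ÷ 16.00 g/mol = 0.08912 mol
Divide by the smallest (0.08909 mol C): C 1.000, H 3.000, O 1.000
≈ 1:3:1 → CH3O
Empirical-formula mass = 31.03 g/mol
n = 62 / 31.03 = 2.00 ≈ 2
Molecular formula = (CH3O)×2 = C2H6O2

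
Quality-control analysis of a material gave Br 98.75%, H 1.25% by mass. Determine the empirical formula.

Assume 100 g: 98.75 g Br, 1.25 g H.
n(Br) = 98.75/79.90 = 1.236, n(H) = 1.25/1.008 = 1.24
Ratios (÷ 1.236): Br 1.000, H 1.003
Ratio ≈ 1:1, so the empirical formula is BrH

BrH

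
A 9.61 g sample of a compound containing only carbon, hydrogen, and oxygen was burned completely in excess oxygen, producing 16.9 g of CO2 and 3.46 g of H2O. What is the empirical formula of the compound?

C4H4O3

mol C = 16.9 / 44.01 = 0.3840; mass C = 0.3840 × 12.01 = 4.612 g
mol H = 2 × (3.46 / 18.02) = 0.3840; mass H = 0.3840 × 1.008 = 0.3871 g
mass O = 9.61 − (4.999) = 4.611 g → mol O = 0.2882
Divide by the smallest (0.2882 mol O): C 1.332, H 1.333, O 1.000
Scaling by 3: C 4.00, H 4.00, O 3.00 → C4H4O3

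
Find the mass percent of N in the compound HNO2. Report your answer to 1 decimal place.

29.8%

Molar mass = 1(1.008) + 1(14.01) + 2(16.00) = 47.018 g/mol
Mass of N per mole = 1 × 14.01 = 14.010 g
% N = 14.010 / 47.018 × 100 = 29.8%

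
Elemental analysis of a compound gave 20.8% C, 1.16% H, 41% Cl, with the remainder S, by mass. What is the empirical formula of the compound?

Assume 100 g: 20.8 g C, 1.16 g H, 41 g Cl, 37.04 g S.
n(C) = 20.8/12.01 = 1.732, n(H) = 1.16/1.008 = 1.151, n(Cl) = 41/35.45 = 1.157, n(S) = 37.04/32.07 = 1.155
Smallest is H at 1.151 mol; normalising gives C 1.505, H 1.000, Cl 1.005, S 1.004
Multiply by 2: C 3.01, H 2.00, Cl 2.01, S 2.01 → C3H2Cl2S2

C3H2Cl2S2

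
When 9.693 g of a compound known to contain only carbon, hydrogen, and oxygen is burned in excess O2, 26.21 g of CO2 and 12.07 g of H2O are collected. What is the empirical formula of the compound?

C8H18O

mol C = 26.21 / 44.01 = 0.5955; mass C = 0.5955 × 12.01 = 7.153 g
mol H = 2 × (12.07 / 18.02) = 1.340; mass H = 1.340 × 1.008 = 1.350 g
mass O = 9.693 − (8.503) = 1.190 g → mol O = 0.07438
Smallest is O at 0.07438 mol; normalising gives C 8.006, H 18.010, O 1.000
≈ 8:18:1 → C8H18O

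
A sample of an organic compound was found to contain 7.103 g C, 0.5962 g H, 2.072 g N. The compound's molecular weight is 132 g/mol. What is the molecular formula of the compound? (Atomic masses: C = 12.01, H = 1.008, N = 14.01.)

n(C) = 7.103/12.01 = 0.5914, n(H) = 0.5962/1.008 = 0.5915, n(N) = 2.072/14.01 = 0.1479
Divide by the smallest (0.1479 mol N): C 3.999, H 3.999, N 1.000
→ C4H4N
Empirical-formula mass = 66.08 g/mol
n = 132 / 66.08 = 2.00 ≈ 2
Molecular formula = (C4H4N)×2 = C8H8N2

C8H8N2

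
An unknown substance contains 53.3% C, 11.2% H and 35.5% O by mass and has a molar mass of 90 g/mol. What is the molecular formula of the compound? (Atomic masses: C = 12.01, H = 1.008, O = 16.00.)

Assume 100 g: 53.3 g C, 11.2 g H, 35.5 g O.
n(C) = 53.3/12.01 = 4.438, n(H) = 11.2/1.008 = 11.11, n(O) = 35.5/16.00 = 2.219
Ratios (÷ 2.219): C 2.000, H 5.008, O 1.000
→ C2H5O
Empirical-formula mass = 45.06 g/mol
n = 90 / 45.06 = 2.00 ≈ 2
Molecular formula = (C2H5O)×2 = C4H10O2

C4H10O2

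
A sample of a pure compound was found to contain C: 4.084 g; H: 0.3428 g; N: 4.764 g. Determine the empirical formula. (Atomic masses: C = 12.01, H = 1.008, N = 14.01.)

C: 4.084 g ÷ 12.01 g/mol = 0.34 mol
H: 0.3428 g ÷ 1.008 g/mol = 0.3401 mol
N: 4.764 g ÷ 14.01 g/mol = 0.34 mol
Ratios (÷ 0.34): C 1.000, H 1.000, N 1.000
→ CHN

CHN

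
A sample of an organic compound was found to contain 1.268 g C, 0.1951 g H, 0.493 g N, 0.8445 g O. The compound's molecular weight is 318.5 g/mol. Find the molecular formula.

C12H22N4O6

n(C) = 1.268/12.01 = 0.1056, n(H) = 0.1951/1.008 = 0.1936, n(N) = 0.493/14.01 = 0.03519, n(O) = 0.8445/16.00 = 0.05278
Divide by the smallest (0.03519 mol N): C 3.000, H 5.500, N 1.000, O 1.500
Scaling by 2: C 6.00, H 11.00, N 2.00, O 3.00 → C6H11N2O3
Empirical-formula mass = 159.17 g/mol
n = 318.5 / 159.17 = 2.00 ≈ 2
Molecular formula = (C6H11N2O3)×2 = C12H22N4O6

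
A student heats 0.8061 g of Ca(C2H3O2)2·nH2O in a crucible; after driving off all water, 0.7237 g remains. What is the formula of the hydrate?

Mass of water lost = 0.8061 − 0.7237 = 0.0824 g → 0.0824 / 18.02 = 0.004573 mol H2O
Molar mass of Ca(C2H3O2)2 = 158.17 g/mol → mol Ca(C2H3O2)2 = 0.7237 / 158.17 = 0.004576
n = 0.004573 / 0.004576 = 1.00 ≈ 1 → Ca(C2H3O2)2·H2O

Ca(C2H3O2)2·H2O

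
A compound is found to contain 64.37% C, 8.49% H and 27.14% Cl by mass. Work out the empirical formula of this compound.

C7H11Cl

Assume 100 g: 64.37 g C, 8.49 g H, 27.14 g Cl.
C: 64.37 g ÷ 12.01 g/mol = 5.36 mol
H: 8.49 g ÷ 1.008 g/mol = 8.423 mol
Cl: 27.14 g ÷ 35.45 g/mol = 0.7656 mol
Divide by the smallest (0.7656 mol Cl): C 7.001, H 11.002, Cl 1.000
≈ 7:11:1 → C7H11Cl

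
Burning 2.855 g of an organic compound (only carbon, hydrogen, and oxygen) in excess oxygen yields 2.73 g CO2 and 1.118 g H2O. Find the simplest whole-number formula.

CH2O2

mol C = 2.73 / 44.01 = 0.06203; mass C = 0.06203 × 12.01 = 0.7450 g
mol H = 2 × (1.118 / 18.02) = 0.1241; mass H = 0.1241 × 1.008 = 0.1251 g
mass O = 2.855 − (0.8701) = 1.985 g → mol O = 0.1241
Divide by the smallest (0.06203 mol C): C 1.000, H 2.000, O 2.000
Ratio ≈ 1:2:2, so the empirical formula is CH2O2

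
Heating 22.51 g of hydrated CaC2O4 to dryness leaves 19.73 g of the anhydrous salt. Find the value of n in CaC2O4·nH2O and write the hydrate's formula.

Mass of water lost = 22.51 − 19.73 = 2.78 g → 2.78 / 18.02 = 0.1543 mol H2O
Molar mass of CaC2O4 = 128.10 g/mol → mol CaC2O4 = 19.73 / 128.10 = 0.154
n = 0.1543 / 0.154 = 1.00 ≈ 1 → CaC2O4·H2O

CaC2O4·H2O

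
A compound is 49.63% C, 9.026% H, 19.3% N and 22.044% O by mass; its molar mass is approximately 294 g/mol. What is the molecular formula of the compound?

C12H26N4O4

Assume 100 g: 49.63 g C, 9.026 g H, 19.3 g N, 22.044 g O.
Moles — C: 49.63 / 12.01 = 4.132 mol; H: 9.026 / 1.008 = 8.954 mol; N: 19.3 / 14.01 = 1.378 mol; O: 22.044 / 16.00 = 1.378 mol
Smallest is N at 1.378 mol; normalising gives C 3.000, H 6.500, N 1.000, O 1.000
Scaling by 2: C 6.00, H 13.00, N 2.00, O 2.00 → C6H13N2O2
Empirical-formula mass = 145.18 g/mol
n = 294 / 145.18 = 2.03 ≈ 2
Molecular formula = (C6H13N2O2)×2 = C12H26N4O4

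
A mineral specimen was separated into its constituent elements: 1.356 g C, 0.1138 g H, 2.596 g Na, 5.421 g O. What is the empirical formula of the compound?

CHNaO3

Moles — C: 1.356 / 12.01 = 0.1129 mol; H: 0.1138 / 1.008 = 0.1129 mol; Na: 2.596 / 22.99 = 0.1129 mol; O: 5.421 / 16.00 = 0.3388 mol
Smallest is H at 0.1129 mol; normalising gives C 1.000, H 1.000, Na 1.000, O 3.001
≈ 1:1:1:3 → CHNaO3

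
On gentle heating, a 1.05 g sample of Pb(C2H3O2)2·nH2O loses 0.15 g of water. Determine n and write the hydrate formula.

Mass of anhydrous Pb(C2H3O2)2 = 1.05 − 0.15 = 0.9 g
mol H2O = 0.15 / 18.02 = 0.008324
Molar mass of Pb(C2H3O2)2 = 325.29 g/mol → mol Pb(C2H3O2)2 = 0.9 / 325.29 = 0.002767
n = 0.008324 / 0.002767 = 3.01 ≈ 3 → Pb(C2H3O2)2·3H2O

Pb(C2H3O2)2·3H2O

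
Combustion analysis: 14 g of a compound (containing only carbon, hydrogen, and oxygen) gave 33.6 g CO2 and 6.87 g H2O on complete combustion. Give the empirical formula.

mol C = 33.6 / 44.01 = 0.7635; mass C = 0.7635 × 12.01 = 9.169 g
mol H = 2 × (6.87 / 18.02) = 0.7625; mass H = 0.7625 × 1.008 = 0.7686 g
mass O = 14 − (9.938) = 4.062 g → mol O = 0.2539
Ratios (÷ 0.2539): C 3.007, H 3.003, O 1.000
→ C3H3O

C3H3O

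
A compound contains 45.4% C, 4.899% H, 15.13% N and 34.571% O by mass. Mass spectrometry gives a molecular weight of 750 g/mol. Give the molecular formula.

C28H36N8O16

Assume 100 g: 45.4 g C, 4.899 g H, 15.13 g N, 34.571 g O.
Moles — C: 45.4 / 12.01 = 3.78 mol; H: 4.899 / 1.008 = 4.86 mol; N: 15.13 / 14.01 = 1.08 mol; O: 34.571 / 16.00 = 2.161 mol
Smallest is N at 1.08 mol; normalising gives C 3.500, H 4.500, N 1.000, O 2.001
×2: C 7.00, H 9.00, N 2.00, O 4.00 → C7H9N2O4
Empirical-formula mass = 185.16 g/mol
n = 750 / 185.16 = 4.05 ≈ 4
Molecular formula = (C7H9N2O4)×4 = C28H36N8O16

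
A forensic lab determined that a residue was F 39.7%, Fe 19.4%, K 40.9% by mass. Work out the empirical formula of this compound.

F6FeK3

Assume 100 g: 39.7 g F, 19.4 g Fe, 40.9 g K.
n(F) = 39.7/19.00 = 2.089, n(Fe) = 19.4/55.85 = 0.3474, n(K) = 40.9/39.10 = 1.046
Smallest is Fe at 0.3474 mol; normalising gives F 6.015, Fe 1.000, K 3.011
≈ 6:1:3 → F6FeK3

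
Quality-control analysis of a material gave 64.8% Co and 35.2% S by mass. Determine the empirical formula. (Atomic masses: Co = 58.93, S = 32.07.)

Assume 100 g: 64.8 g Co, 35.2 g S.
Co: 64.8 g ÷ 58.93 g/mol = 1.1 mol
S: 35.2 g ÷ 32.07 g/mol = 1.098 mol
Smallest is S at 1.098 mol; normalising gives Co 1.002, S 1.000
≈ 1:1 → CoS

CoS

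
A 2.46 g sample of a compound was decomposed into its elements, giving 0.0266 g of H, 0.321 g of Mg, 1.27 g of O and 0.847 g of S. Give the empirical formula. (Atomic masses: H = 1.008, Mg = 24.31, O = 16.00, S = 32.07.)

H2MgO6S2

n(H) = 0.0266/1.008 = 0.02639, n(Mg) = 0.321/24.31 = 0.0132, n(O) = 1.27/16.00 = 0.07938, n(S) = 0.847/32.07 = 0.02641
Smallest is Mg at 0.0132 mol; normalising gives H 1.998, Mg 1.000, O 6.011, S 2.000
≈ 2:1:6:2 → H2MgO6S2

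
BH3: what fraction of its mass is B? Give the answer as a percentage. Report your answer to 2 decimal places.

Molar mass = 1(10.81) + 3(1.008) = 13.834 g/mol
Mass of B per mole = 1 × 10.81 = 10.810 g
% B = 10.810 / 13.834 × 100 = 78.14%

78.14%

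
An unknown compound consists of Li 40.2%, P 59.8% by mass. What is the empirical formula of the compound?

Assume 100 g: 40.2 g Li, 59.8 g P.
Li: 40.2 g ÷ 6.94 g/mol = 5.793 mol
P: 59.8 g ÷ 30.97 g/mol = 1.931 mol
Smallest is P at 1.931 mol; normalising gives Li 3.000, P 1.000
Ratio ≈ 3:1, so the empirical formula is Li3P

Li3P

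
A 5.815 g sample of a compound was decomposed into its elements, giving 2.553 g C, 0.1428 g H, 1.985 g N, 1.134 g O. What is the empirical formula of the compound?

n(C) = 2.553/12.01 = 0.2126, n(H) = 0.1428/1.008 = 0.1417, n(N) = 1.985/14.01 = 0.1417, n(O) = 1.134/16.00 = 0.07087
Smallest is O at 0.07087 mol; normalising gives C 2.999, H 1.999, N 1.999, O 1.000
Ratio ≈ 3:2:2:1, so the empirical formula is C3H2N2O

C3H2N2O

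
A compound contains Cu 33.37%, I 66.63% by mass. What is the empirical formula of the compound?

CuI

Assume 100 g: 33.37 g Cu, 66.63 g I.
Moles — Cu: 33.37 / 63.55 = 0.5251 mol; I: 66.63 / 126.90 = 0.5251 mol
Divide by the smallest (0.5251 mol I): Cu 1.000, I 1.000
Ratio ≈ 1:1, so the empirical formula is CuI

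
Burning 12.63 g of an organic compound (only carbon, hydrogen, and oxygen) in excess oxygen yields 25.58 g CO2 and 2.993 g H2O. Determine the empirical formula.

mol C = 25.58 / 44.01 = 0.5812; mass C = 0.5812 × 12.01 = 6.981 g
mol H = 2 × (2.993 / 18.02) = 0.3322; mass H = 0.3322 × 1.008 = 0.3348 g
mass O = 12.63 − (7.315) = 5.315 g → mol O = 0.3322
Smallest is O at 0.3322 mol; normalising gives C 1.750, H 1.000, O 1.000
×4: C 7.00, H 4.00, O 4.00 → C7H4O4

C7H4O4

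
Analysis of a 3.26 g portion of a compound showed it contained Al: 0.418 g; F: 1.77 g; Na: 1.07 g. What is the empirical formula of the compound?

Moles — Al: 0.418 / 26.98 = 0.01549 mol; F: 1.77 / 19.00 = 0.09316 mol; Na: 1.07 / 22.99 = 0.04654 mol
Divide by the smallest (0.01549 mol Al): Al 1.000, F 6.013, Na 3.004
→ AlF6Na3

AlF6Na3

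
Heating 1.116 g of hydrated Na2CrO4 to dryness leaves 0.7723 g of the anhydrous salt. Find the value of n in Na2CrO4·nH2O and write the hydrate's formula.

Mass of water lost = 1.116 − 0.7723 = 0.3437 g → 0.3437 / 18.02 = 0.01907 mol H2O
Molar mass of Na2CrO4 = 161.98 g/mol → mol Na2CrO4 = 0.7723 / 161.98 = 0.004768
n = 0.01907 / 0.004768 = 4.00 ≈ 4 → Na2CrO4·4H2O

Na2CrO4·4H2O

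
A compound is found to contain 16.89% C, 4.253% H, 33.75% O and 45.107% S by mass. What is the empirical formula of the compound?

C2H6O3S2

Assume 100 g: 16.89 g C, 4.253 g H, 33.75 g O, 45.107 g S.
C: 16.89 g ÷ 12.01 g/mol = 1.406 mol
H: 4.253 g ÷ 1.008 g/mol = 4.219 mol
O: 33.75 g ÷ 16.00 g/mol = 2.109 mol
S: 45.107 g ÷ 32.07 g/mol = 1.407 mol
Divide by the smallest (1.406 mol C): C 1.000, H 3.000, O 1.500, S 1.000
×2: C 2.00, H 6.00, O 3.00, S 2.00 → C2H6O3S2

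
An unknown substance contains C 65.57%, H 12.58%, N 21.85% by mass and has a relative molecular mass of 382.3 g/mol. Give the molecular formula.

C21H48N6

Assume 100 g: 65.57 g C, 12.58 g H, 21.85 g N.
C: 65.57 g ÷ 12.01 g/mol = 5.46 mol
H: 12.58 g ÷ 1.008 g/mol = 12.48 mol
N: 21.85 g ÷ 14.01 g/mol = 1.56 mol
Ratios (÷ 1.56): C 3.501, H 8.002, N 1.000
Scaling by 2: C 7.00, H 16.00, N 2.00 → C7H16N2
Empirical-formula mass = 128.22 g/mol
n = 382.3 / 128.22 = 2.98 ≈ 3
Molecular formula = (C7H16N2)×3 = C21H48N6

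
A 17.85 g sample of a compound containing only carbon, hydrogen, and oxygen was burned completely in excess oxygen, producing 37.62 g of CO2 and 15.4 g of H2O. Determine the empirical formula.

mol C = 37.62 / 44.01 = 0.8548; mass C = 0.8548 × 12.01 = 10.27 g
mol H = 2 × (15.4 / 18.02) = 1.709; mass H = 1.709 × 1.008 = 1.723 g
mass O = 17.85 − (11.99) = 5.861 g → mol O = 0.3663
Ratios (÷ 0.3663): C 2.334, H 4.666, O 1.000
Scaling by 3: C 7.00, H 14.00, O 3.00 → C7H14O3

C7H14O3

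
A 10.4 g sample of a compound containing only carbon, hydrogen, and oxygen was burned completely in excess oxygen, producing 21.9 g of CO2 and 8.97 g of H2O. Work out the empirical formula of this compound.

C7H14O3

mol C = 21.9 / 44.01 = 0.4976; mass C = 0.4976 × 12.01 = 5.976 g
mol H = 2 × (8.97 / 18.02) = 0.9956; mass H = 0.9956 × 1.008 = 1.004 g
mass O = 10.4 − (6.980) = 3.420 g → mol O = 0.2138
Ratios (÷ 0.2138): C 2.328, H 4.657, O 1.000
Multiply by 3: C 6.98, H 13.97, O 3.00 → C7H14O3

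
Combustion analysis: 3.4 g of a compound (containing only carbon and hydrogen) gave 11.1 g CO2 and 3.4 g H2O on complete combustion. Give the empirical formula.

mol C = 11.1 / 44.01 = 0.2522; mass C = 0.2522 × 12.01 = 3.029 g
mol H = 2 × (3.4 / 18.02) = 0.3774; mass H = 0.3774 × 1.008 = 0.3804 g
Divide by the smallest (0.2522 mol C): C 1.000, H 1.496
Scaling by 2: C 2.00, H 2.99 → C2H3

C2H3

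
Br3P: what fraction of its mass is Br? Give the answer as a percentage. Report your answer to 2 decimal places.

88.56%

Molar mass = 3(79.90) + 1(30.97) = 270.670 g/mol
Mass of Br per mole = 3 × 79.90 = 239.700 g
% Br = 239.700 / 270.670 × 100 = 88.56%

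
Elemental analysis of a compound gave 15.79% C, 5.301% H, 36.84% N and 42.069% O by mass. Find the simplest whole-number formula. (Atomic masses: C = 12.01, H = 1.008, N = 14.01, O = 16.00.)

Assume 100 g: 15.79 g C, 5.301 g H, 36.84 g N, 42.069 g O.
C: 15.79 g ÷ 12.01 g/mol = 1.315 mol
H: 5.301 g ÷ 1.008 g/mol = 5.259 mol
N: 36.84 g ÷ 14.01 g/mol = 2.63 mol
O: 42.069 g ÷ 16.00 g/mol = 2.629 mol
Divide by the smallest (1.315 mol C): C 1.000, H 4.000, N 2.000, O 2.000
≈ 1:4:2:2 → CH4N2O2

CH4N2O2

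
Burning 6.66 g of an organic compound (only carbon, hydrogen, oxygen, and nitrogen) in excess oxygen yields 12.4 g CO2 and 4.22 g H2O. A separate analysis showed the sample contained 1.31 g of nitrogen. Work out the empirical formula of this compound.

C3H5NO

mol C = 12.4 / 44.01 = 0.2818; mass C = 0.2818 × 12.01 = 3.384 g
mol H = 2 × (4.22 / 18.02) = 0.4684; mass H = 0.4684 × 1.008 = 0.4721 g
mol N = 1.31 / 14.01 = 0.09350
mass O = 6.66 − (5.166) = 1.494 g → mol O = 0.09338
Divide by the smallest (0.09338 mol O): C 3.017, H 5.016, N 1.001, O 1.000
→ C3H5NO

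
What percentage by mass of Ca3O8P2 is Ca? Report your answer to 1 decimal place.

38.8%

Molar mass = 3(40.08) + 8(16.00) + 2(30.97) = 310.180 g/mol
Mass of Ca per mole = 3 × 40.08 = 120.240 g
% Ca = 120.240 / 310.180 × 100 = 38.8%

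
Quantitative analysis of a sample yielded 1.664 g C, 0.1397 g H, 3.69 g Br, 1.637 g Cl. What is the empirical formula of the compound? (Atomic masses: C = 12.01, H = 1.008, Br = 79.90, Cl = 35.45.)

Moles — C: 1.664 / 12.01 = 0.1386 mol; H: 0.1397 / 1.008 = 0.1386 mol; Br: 3.69 / 79.90 = 0.04618 mol; Cl: 1.637 / 35.45 = 0.04618 mol
Divide by the smallest (0.04618 mol Cl): C 3.000, H 3.001, Br 1.000, Cl 1.000
Ratio ≈ 3:3:1:1, so the empirical formula is C3H3BrCl

C3H3BrCl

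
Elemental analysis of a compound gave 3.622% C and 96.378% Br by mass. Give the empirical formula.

Assume 100 g: 3.622 g C, 96.378 g Br.
Moles — C: 3.622 / 12.01 = 0.3016 mol; Br: 96.378 / 79.90 = 1.206 mol
Smallest is C at 0.3016 mol; normalising gives C 1.000, Br 4.000
→ CBr4

CBr4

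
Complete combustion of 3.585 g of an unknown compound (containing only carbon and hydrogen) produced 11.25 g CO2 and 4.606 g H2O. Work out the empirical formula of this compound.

CH2

mol C = 11.25 / 44.01 = 0.2556; mass C = 0.2556 × 12.01 = 3.070 g
mol H = 2 × (4.606 / 18.02) = 0.5112; mass H = 0.5112 × 1.008 = 0.5153 g
Divide by the smallest (0.2556 mol C): C 1.000, H 2.000
≈ 1:2 → CH2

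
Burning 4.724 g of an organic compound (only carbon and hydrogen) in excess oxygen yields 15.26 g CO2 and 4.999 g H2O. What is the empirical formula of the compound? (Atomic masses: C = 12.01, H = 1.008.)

C5H8

mol C = 15.26 / 44.01 = 0.3467; mass C = 0.3467 × 12.01 = 4.164 g
mol H = 2 × (4.999 / 18.02) = 0.5548; mass H = 0.5548 × 1.008 = 0.5593 g
Ratios (÷ 0.3467): C 1.000, H 1.600
Multiply by 5: C 5.00, H 8.00 → C5H8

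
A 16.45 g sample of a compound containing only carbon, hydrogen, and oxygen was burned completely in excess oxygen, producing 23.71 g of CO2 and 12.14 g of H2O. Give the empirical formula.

mol C = 23.71 / 44.01 = 0.5387; mass C = 0.5387 × 12.01 = 6.470 g
mol H = 2 × (12.14 / 18.02) = 1.347; mass H = 1.347 × 1.008 = 1.358 g
mass O = 16.45 − (7.828) = 8.622 g → mol O = 0.5388
Divide by the smallest (0.5387 mol C): C 1.000, H 2.501, O 1.000
×2: C 2.00, H 5.00, O 2.00 → C2H5O2

C2H5O2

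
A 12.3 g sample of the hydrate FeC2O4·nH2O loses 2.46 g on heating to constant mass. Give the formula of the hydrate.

Mass of anhydrous FeC2O4 = 12.3 − 2.46 = 9.84 g
mol H2O = 2.46 / 18.02 = 0.1365
Molar mass of FeC2O4 = 143.87 g/mol → mol FeC2O4 = 9.84 / 143.87 = 0.0684
n = 0.1365 / 0.0684 = 2.00 ≈ 2 → FeC2O4·2H2O

FeC2O4·2H2O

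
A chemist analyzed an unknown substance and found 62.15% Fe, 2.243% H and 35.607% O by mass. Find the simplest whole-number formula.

Assume 100 g: 62.15 g Fe, 2.243 g H, 35.607 g O.
n(Fe) = 62.15/55.85 = 1.113, n(H) = 2.243/1.008 = 2.225, n(O) = 35.607/16.00 = 2.225
Ratios (÷ 1.113): Fe 1.000, H 2.000, O 2.000
Ratio ≈ 1:2:2, so the empirical formula is FeH2O2

FeH2O2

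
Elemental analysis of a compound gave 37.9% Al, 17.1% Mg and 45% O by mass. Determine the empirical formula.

Al2MgO4

Assume 100 g: 37.9 g Al, 17.1 g Mg, 45 g O.
Moles — Al: 37.9 / 26.98 = 1.405 mol; Mg: 17.1 / 24.31 = 0.7034 mol; O: 45 / 16.00 = 2.812 mol
Ratios (÷ 0.7034): Al 1.997, Mg 1.000, O 3.998
→ Al2MgO4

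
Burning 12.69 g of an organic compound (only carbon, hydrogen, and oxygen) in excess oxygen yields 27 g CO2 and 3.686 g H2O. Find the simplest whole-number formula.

mol C = 27 / 44.01 = 0.6135; mass C = 0.6135 × 12.01 = 7.368 g
mol H = 2 × (3.686 / 18.02) = 0.4091; mass H = 0.4091 × 1.008 = 0.4124 g
mass O = 12.69 − (7.780) = 4.910 g → mol O = 0.3068
Smallest is O at 0.3068 mol; normalising gives C 1.999, H 1.333, O 1.000
Multiply by 3: C 6.00, H 4.00, O 3.00 → C6H4O3

C6H4O3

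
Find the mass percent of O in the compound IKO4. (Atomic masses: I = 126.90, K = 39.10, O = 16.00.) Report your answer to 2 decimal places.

27.83%

Molar mass = 1(126.90) + 1(39.10) + 4(16.00) = 230.000 g/mol
Mass of O per mole = 4 × 16.00 = 64.000 g
% O = 64.000 / 230.000 × 100 = 27.83%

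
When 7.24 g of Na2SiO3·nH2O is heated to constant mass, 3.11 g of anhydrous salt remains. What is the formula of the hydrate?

Na2SiO3·9H2O

Mass of water lost = 7.24 − 3.11 = 4.13 g → 4.13 / 18.02 = 0.2292 mol H2O
Molar mass of Na2SiO3 = 122.07 g/mol → mol Na2SiO3 = 3.11 / 122.07 = 0.02548
n = 0.2292 / 0.02548 = 9.00 ≈ 9 → Na2SiO3·9H2O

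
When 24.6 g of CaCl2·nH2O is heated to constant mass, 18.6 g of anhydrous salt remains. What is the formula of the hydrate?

CaCl2·2H2O

Mass of water lost = 24.6 − 18.6 = 6 g → 6 / 18.02 = 0.333 mol H2O
Molar mass of CaCl2 = 110.98 g/mol → mol CaCl2 = 18.6 / 110.98 = 0.1676
n = 0.333 / 0.1676 = 1.99 ≈ 2 → CaCl2·2H2O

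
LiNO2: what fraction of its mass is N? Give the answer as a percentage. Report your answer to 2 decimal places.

26.46%

Molar mass = 1(6.94) + 1(14.01) + 2(16.00) = 52.950 g/mol
Mass of N per mole = 1 × 14.01 = 14.010 g
% N = 14.010 / 52.950 × 100 = 26.46%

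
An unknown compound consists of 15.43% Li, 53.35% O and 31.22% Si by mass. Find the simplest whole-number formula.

Assume 100 g: 15.43 g Li, 53.35 g O, 31.22 g Si.
Li: 15.43 g ÷ 6.94 g/mol = 2.223 mol
O: 53.35 g ÷ 16.00 g/mol = 3.334 mol
Si: 31.22 g ÷ 28.09 g/mol = 1.111 mol
Ratios (÷ 1.111): Li 2.000, O 3.000, Si 1.000
→ Li2O3Si

Li2O3Si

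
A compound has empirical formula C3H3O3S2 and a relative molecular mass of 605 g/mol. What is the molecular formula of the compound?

C12H12O12S8

Empirical-formula mass = 151.19 g/mol
n = 605 / 151.19 = 4.00 ≈ 4
Molecular formula = (C3H3O3S2)4 = C12H12O12S8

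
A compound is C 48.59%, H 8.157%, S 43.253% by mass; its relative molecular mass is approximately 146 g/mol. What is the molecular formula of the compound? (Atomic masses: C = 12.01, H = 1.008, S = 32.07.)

Assume 100 g: 48.59 g C, 8.157 g H, 43.253 g S.
C: 48.59 g ÷ 12.01 g/mol = 4.046 mol
H: 8.157 g ÷ 1.008 g/mol = 8.092 mol
S: 43.253 g ÷ 32.07 g/mol = 1.349 mol
Ratios (÷ 1.349): C 3.000, H 6.000, S 1.000
≈ 3:6:1 → C3H6S
Empirical-formula mass = 74.15 g/mol
n = 146 / 74.15 = 1.97 ≈ 2
Molecular formula = (C3H6S)×2 = C6H12S2

C6H12S2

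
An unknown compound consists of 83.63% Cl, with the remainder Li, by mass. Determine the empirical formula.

ClLi

Assume 100 g: 83.63 g Cl, 16.37 g Li.
Cl: 83.63 g ÷ 35.45 g/mol = 2.359 mol
Li: 16.37 g ÷ 6.94 g/mol = 2.359 mol
Divide by the smallest (2.359 mol Li): Cl 1.000, Li 1.000
Ratio ≈ 1:1, so the empirical formula is ClLi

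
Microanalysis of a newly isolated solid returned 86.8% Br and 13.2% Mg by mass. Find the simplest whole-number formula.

Assume 100 g: 86.8 g Br, 13.2 g Mg.
n(Br) = 86.8/79.90 = 1.086, n(Mg) = 13.2/24.31 = 0.543
Ratios (÷ 0.543): Br 2.001, Mg 1.000
Ratio ≈ 2:1, so the empirical formula is Br2Mg

Br2Mg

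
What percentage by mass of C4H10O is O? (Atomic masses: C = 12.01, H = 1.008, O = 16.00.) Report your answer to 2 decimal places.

21.59%

Molar mass = 4(12.01) + 10(1.008) + 1(16.00) = 74.120 g/mol
Mass of O per mole = 1 × 16.00 = 16.000 g
% O = 16.000 / 74.120 × 100 = 21.59%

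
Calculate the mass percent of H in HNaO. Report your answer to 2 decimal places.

Molar mass = 1(1.008) + 1(22.99) + 1(16.00) = 39.998 g/mol
Mass of H per mole = 1 × 1.008 = 1.008 g
% H = 1.008 / 39.998 × 100 = 2.52%

2.52%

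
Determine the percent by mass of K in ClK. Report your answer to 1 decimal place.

52.4%

Molar mass = 1(35.45) + 1(39.10) = 74.550 g/mol
Mass of K per mole = 1 × 39.10 = 39.100 g
% K = 39.100 / 74.550 × 100 = 52.4%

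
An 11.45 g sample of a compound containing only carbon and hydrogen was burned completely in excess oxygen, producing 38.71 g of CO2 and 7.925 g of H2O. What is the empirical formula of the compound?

CH

mol C = 38.71 / 44.01 = 0.8796; mass C = 0.8796 × 12.01 = 10.56 g
mol H = 2 × (7.925 / 18.02) = 0.8796; mass H = 0.8796 × 1.008 = 0.8866 g
Ratios (÷ 0.8796): C 1.000, H 1.000
≈ 1:1 → CH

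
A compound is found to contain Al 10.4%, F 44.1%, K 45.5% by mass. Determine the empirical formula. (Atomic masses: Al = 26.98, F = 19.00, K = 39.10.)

Assume 100 g: 10.4 g Al, 44.1 g F, 45.5 g K.
Moles — Al: 10.4 / 26.98 = 0.3855 mol; F: 44.1 / 19.00 = 2.321 mol; K: 45.5 / 39.10 = 1.164 mol
Smallest is Al at 0.3855 mol; normalising gives Al 1.000, F 6.021, K 3.019
≈ 1:6:3 → AlF6K3

AlF6K3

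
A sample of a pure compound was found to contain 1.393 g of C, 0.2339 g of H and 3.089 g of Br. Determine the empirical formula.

C3H6Br

Moles — C: 1.393 / 12.01 = 0.116 mol; H: 0.2339 / 1.008 = 0.232 mol; Br: 3.089 / 79.90 = 0.03866 mol
Smallest is Br at 0.03866 mol; normalising gives C 3.000, H 6.002, Br 1.000
≈ 3:6:1 → C3H6Br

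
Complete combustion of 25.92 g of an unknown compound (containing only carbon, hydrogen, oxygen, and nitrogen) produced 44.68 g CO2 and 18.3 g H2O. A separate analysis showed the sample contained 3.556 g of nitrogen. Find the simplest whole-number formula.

C4H8NO2

mol C = 44.68 / 44.01 = 1.015; mass C = 1.015 × 12.01 = 12.19 g
mol H = 2 × (18.3 / 18.02) = 2.031; mass H = 2.031 × 1.008 = 2.047 g
mol N = 3.556 / 14.01 = 0.2538
mass O = 25.92 − (17.80) = 8.124 g → mol O = 0.5077
Ratios (÷ 0.2538): C 4.000, H 8.002, N 1.000, O 2.000
→ C4H8NO2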